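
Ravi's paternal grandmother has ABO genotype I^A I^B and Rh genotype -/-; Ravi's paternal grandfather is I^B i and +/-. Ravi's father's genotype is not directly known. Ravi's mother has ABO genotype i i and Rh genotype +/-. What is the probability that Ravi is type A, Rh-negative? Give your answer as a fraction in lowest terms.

Ravi's father's ABO genotype from I^A I^B × I^B i: 1/4 I^A I^B, 1/4 I^A i, 1/4 I^B I^B, 1/4 I^B i.
Crossing each possibility with the mother i i and summing P(type A): 1/4·1/2 + 1/4·1/2 + 1/4·0 + 1/4·0 = 1/4.
Similarly for Rh via the father's Rh distribution: P(Rh-) = 3/8.
Independent loci: 1/4 × 3/8 = 3/32.

3/32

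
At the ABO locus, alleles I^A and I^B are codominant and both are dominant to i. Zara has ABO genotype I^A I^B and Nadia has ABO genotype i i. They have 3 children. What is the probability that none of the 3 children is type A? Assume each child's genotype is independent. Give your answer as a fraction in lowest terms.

ABO cross I^A I^B × i i → 1/2 A, 1/2 B.
So P(type A) = 1/2 per child.
P(not type A) = 1/2 for one child; (1/2)^3 = 1/8.

1/8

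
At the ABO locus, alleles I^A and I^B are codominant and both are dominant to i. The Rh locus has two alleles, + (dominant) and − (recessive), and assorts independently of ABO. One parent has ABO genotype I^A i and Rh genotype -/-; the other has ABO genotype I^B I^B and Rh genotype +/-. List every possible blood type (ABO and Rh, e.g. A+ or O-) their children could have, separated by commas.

Gametes from I^A i × I^B I^B give offspring ABO genotypes I^A I^B, I^B i, i.e. phenotypes B, AB.
Rh cross -/- × +/- → phenotypes Rh+, Rh-.
Combining independently: B+, B-, AB+, AB-.

B+, B-, AB+, AB-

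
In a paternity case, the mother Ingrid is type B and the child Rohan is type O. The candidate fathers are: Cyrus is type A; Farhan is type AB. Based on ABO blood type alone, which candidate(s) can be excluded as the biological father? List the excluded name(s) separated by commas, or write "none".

A candidate is excluded only if no genotype consistent with his phenotype could produce a type O child with a type B mother.
Farhan (type AB): no genotype consistent with that phenotype can produce a type-O child with a type-B mother.

Farhan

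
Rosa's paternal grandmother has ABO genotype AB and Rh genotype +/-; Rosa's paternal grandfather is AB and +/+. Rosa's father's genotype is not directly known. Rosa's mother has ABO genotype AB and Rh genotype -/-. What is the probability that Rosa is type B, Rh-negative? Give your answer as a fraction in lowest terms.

Rosa's father's ABO genotype from AB × AB: 1/4 AA, 1/2 AB, 1/4 BB.
Crossing each possibility with the mother AB and summing P(type B): 1/4·0 + 1/2·1/4 + 1/4·1/2 = 1/4.
Similarly for Rh via the father's Rh distribution: P(Rh-) = 1/4.
Independent loci: 1/4 × 1/4 = 1/16.

1/16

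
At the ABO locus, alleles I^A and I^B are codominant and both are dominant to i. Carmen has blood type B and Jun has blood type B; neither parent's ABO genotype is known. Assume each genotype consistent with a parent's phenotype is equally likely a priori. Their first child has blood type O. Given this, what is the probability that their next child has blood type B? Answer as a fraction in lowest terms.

3/4

Possible genotypes: Carmen ∈ {I^B I^B, I^B i}; Jun ∈ {I^B I^B, I^B i}.
Weight each parental genotype pair by prior × P(type-O child):
  I^B i × I^B i: posterior weight 1; P(next child type B) = 3/4.
Weighted sum = 3/4.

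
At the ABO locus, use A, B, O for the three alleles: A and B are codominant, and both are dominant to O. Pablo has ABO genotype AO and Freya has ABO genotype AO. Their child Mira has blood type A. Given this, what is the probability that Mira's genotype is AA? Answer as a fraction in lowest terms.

Cross AO × AO → 1/4 AA, 1/2 AO, 1/4 OO.
Type-A genotypes among offspring: AA (1/4), AO (1/2); total 3/4.
P(AA | type A) = (1/4) / (3/4) = 1/3.

1/3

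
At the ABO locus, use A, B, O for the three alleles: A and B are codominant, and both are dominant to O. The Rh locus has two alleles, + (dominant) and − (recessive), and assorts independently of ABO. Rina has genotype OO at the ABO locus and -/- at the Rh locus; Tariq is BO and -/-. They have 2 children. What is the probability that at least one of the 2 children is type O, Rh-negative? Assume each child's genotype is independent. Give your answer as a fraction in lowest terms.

3/4

ABO cross OO × BO → 1/2 O, 1/2 B.
Rh cross -/- × -/- → 1 Rh-; so P(type O, Rh-negative) = 1/2 × 1 = 1/2 per child.
P(none) = (1/2)^2 = 1/4; P(at least one) = 1 − 1/4 = 3/4.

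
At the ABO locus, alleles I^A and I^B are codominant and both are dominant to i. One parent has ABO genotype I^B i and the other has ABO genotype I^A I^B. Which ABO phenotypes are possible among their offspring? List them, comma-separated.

Gametes from I^B i × I^A I^B give offspring ABO genotypes I^A I^B, I^A i, I^B I^B, I^B i, i.e. phenotypes A, B, AB.

A, B, AB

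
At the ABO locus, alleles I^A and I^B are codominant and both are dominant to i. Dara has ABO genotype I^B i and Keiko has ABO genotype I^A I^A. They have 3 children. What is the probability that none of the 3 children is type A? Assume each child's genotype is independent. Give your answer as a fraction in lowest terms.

ABO cross I^B i × I^A I^A → 1/2 A, 1/2 AB.
So P(type A) = 1/2 per child.
P(not type A) = 1/2 for one child; (1/2)^3 = 1/8.

1/8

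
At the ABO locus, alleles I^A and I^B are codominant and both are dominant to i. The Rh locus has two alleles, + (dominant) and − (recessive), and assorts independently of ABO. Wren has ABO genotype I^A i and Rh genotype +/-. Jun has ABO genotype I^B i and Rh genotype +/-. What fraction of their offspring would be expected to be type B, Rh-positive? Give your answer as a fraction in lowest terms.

ABO cross I^A i × I^B i → offspring phenotypes: 1/4 O, 1/4 A, 1/4 B, 1/4 AB.
Rh cross +/- × +/- → 3/4 Rh+, 1/4 Rh-.
Independent loci: P(type B, Rh-positive) = 1/4 × 3/4 = 3/16.

3/16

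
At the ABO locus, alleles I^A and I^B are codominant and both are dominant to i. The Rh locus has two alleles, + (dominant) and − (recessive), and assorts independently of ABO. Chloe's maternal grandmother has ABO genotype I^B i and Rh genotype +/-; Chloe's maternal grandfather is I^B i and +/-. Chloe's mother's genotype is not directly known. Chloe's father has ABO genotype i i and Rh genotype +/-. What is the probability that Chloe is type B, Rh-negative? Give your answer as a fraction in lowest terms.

Chloe's mother's ABO genotype from I^B i × I^B i: 1/4 I^B I^B, 1/2 I^B i, 1/4 i i.
Crossing each possibility with the father i i and summing P(type B): 1/4·1 + 1/2·1/2 + 1/4·0 = 1/2.
Similarly for Rh via the mother's Rh distribution: P(Rh-) = 1/4.
Independent loci: 1/2 × 1/4 = 1/8.

1/8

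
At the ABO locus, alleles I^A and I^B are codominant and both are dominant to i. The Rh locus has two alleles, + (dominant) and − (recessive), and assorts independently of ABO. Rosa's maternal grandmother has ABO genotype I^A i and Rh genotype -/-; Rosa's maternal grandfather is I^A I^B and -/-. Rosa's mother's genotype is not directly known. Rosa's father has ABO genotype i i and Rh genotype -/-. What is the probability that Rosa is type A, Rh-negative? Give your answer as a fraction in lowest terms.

1/2

Rosa's mother's ABO genotype from I^A i × I^A I^B: 1/4 I^A I^A, 1/4 I^A I^B, 1/4 I^A i, 1/4 I^B i.
Crossing each possibility with the father i i and summing P(type A): 1/4·1 + 1/4·1/2 + 1/4·1/2 + 1/4·0 = 1/2.
Similarly for Rh via the mother's Rh distribution: P(Rh-) = 1.
Independent loci: 1/2 × 1 = 1/2.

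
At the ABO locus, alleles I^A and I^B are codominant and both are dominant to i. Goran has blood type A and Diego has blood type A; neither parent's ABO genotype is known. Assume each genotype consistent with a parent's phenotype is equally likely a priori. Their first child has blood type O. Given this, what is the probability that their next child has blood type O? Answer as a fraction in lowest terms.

Possible genotypes: Goran ∈ {I^A I^A, I^A i}; Diego ∈ {I^A I^A, I^A i}.
Weight each parental genotype pair by prior × P(type-O child):
  I^A i × I^A i: posterior weight 1; P(next child type O) = 1/4.
Weighted sum = 1/4.

1/4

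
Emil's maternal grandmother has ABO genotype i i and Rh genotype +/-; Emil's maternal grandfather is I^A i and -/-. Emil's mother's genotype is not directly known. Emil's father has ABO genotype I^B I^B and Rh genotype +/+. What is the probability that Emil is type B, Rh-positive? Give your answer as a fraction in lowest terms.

3/4

Emil's mother's ABO genotype from i i × I^A i: 1/2 I^A i, 1/2 i i.
Crossing each possibility with the father I^B I^B and summing P(type B): 1/2·1/2 + 1/2·1 = 3/4.
Similarly for Rh via the mother's Rh distribution: P(Rh+) = 1.
Independent loci: 3/4 × 1 = 3/4.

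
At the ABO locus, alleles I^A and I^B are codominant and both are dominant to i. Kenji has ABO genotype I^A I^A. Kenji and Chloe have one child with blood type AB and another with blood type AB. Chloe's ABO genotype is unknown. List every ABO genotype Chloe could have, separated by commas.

For each candidate genotype of Chloe, check whether crossing it with I^A I^A can produce every observed child phenotype.
  I^A I^A → possible child types {A} ✗
  I^A I^B → possible child types {A, AB} ✓
  I^A i → possible child types {A} ✗
  I^B I^B → possible child types {AB} ✓
  I^B i → possible child types {A, AB} ✓
  i i → possible child types {A} ✗

I^A I^B, I^B I^B, I^B i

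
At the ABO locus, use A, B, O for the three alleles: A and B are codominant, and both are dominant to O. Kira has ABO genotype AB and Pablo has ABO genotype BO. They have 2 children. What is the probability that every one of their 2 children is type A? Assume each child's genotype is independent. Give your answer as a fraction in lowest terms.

ABO cross AB × BO → 1/4 A, 1/2 B, 1/4 AB.
So P(type A) = 1/4 per child.
All 2 independent: (1/4)^2 = 1/16.

1/16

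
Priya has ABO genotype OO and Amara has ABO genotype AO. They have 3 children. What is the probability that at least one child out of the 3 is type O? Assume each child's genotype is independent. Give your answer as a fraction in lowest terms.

ABO cross OO × AO → 1/2 O, 1/2 A.
So P(type O) = 1/2 per child.
P(none) = (1/2)^3 = 1/8; P(at least one) = 1 − 1/8 = 7/8.

7/8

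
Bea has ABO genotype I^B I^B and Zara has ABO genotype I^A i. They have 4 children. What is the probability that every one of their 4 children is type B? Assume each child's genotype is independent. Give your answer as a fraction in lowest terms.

ABO cross I^B I^B × I^A i → 1/2 B, 1/2 AB.
So P(type B) = 1/2 per child.
All 4 independent: (1/2)^4 = 1/16.

1/16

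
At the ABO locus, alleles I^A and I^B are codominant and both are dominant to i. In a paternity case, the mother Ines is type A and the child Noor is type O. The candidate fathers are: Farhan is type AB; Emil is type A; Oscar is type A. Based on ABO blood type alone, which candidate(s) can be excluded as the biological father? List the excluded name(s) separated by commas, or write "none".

A candidate is excluded only if no genotype consistent with his phenotype could produce a type O child with a type A mother.
Farhan (type AB): no genotype consistent with that phenotype can produce a type-O child with a type-A mother.

Farhan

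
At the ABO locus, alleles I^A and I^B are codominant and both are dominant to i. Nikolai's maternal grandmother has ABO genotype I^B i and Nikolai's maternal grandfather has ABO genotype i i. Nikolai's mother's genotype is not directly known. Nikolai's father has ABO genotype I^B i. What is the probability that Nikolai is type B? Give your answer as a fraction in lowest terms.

5/8

Nikolai's mother's ABO genotype from I^B i × i i: 1/2 I^B i, 1/2 i i.
Crossing each possibility with the father I^B i and summing P(type B): 1/2·3/4 + 1/2·1/2 = 5/8.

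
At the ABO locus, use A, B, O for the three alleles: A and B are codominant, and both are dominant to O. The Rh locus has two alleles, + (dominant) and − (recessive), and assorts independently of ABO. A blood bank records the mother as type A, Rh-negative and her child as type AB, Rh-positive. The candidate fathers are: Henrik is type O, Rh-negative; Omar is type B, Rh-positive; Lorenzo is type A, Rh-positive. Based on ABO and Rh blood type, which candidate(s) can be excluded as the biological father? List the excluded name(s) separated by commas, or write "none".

Henrik, Lorenzo

A candidate is excluded only if no genotype consistent with his phenotype could produce a type AB, Rh-positive child with a type A, Rh-negative mother.
Henrik (type O, Rh-): no genotype consistent with that phenotype can produce a type-AB Rh+ child with a type-A mother.
Lorenzo (type A, Rh+): no genotype consistent with that phenotype can produce a type-AB Rh+ child with a type-A mother.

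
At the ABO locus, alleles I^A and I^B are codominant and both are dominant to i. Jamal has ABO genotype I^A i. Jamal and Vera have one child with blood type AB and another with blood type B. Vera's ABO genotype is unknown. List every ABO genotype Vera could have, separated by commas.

For each candidate genotype of Vera, check whether crossing it with I^A i can produce every observed child phenotype.
  I^A I^A → possible child types {A} ✗
  I^A I^B → possible child types {A, B, AB} ✓
  I^A i → possible child types {O, A} ✗
  I^B I^B → possible child types {B, AB} ✓
  I^B i → possible child types {O, A, B, AB} ✓
  i i → possible child types {O, A} ✗

I^A I^B, I^B I^B, I^B i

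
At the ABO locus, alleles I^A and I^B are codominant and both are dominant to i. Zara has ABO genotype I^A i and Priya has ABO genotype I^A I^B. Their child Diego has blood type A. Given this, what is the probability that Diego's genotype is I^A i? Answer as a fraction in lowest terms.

Cross I^A i × I^A I^B → 1/4 I^A I^A, 1/4 I^A I^B, 1/4 I^A i, 1/4 I^B i.
Type-A genotypes among offspring: I^A I^A (1/4), I^A i (1/4); total 1/2.
P(I^A i | type A) = (1/4) / (1/2) = 1/2.

1/2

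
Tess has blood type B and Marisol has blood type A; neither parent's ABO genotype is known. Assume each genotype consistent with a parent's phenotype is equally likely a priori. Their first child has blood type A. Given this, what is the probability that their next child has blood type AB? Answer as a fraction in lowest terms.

5/12

Possible genotypes: Tess ∈ {BB, BO}; Marisol ∈ {AA, AO}.
Weight each parental genotype pair by prior × P(type-A child):
  BO × AA: posterior weight 2/3; P(next child type AB) = 1/2.
  BO × AO: posterior weight 1/3; P(next child type AB) = 1/4.
Weighted sum = 5/12.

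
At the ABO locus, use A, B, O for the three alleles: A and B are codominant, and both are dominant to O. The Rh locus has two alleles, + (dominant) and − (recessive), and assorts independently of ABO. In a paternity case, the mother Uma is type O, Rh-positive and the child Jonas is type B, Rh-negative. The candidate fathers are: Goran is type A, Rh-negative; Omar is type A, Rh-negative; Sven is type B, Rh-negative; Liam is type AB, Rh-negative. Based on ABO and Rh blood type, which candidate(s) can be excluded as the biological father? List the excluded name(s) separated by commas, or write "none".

Goran, Omar

A candidate is excluded only if no genotype consistent with his phenotype could produce a type B, Rh-negative child with a type O, Rh-positive mother.
Goran (type A, Rh-): no genotype consistent with that phenotype can produce a type-B Rh- child with a type-O mother.
Omar (type A, Rh-): no genotype consistent with that phenotype can produce a type-B Rh- child with a type-O mother.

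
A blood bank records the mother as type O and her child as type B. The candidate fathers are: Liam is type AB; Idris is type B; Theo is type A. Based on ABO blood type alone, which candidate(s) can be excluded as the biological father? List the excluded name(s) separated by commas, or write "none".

Theo

A candidate is excluded only if no genotype consistent with his phenotype could produce a type B child with a type O mother.
Theo (type A): no genotype consistent with that phenotype can produce a type-B child with a type-O mother.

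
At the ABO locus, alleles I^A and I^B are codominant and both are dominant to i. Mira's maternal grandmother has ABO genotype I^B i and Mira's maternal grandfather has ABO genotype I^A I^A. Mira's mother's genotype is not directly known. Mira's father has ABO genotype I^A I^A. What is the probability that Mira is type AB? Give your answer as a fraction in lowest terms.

Mira's mother's ABO genotype from I^B i × I^A I^A: 1/2 I^A I^B, 1/2 I^A i.
Crossing each possibility with the father I^A I^A and summing P(type AB): 1/2·1/2 + 1/2·0 = 1/4.

1/4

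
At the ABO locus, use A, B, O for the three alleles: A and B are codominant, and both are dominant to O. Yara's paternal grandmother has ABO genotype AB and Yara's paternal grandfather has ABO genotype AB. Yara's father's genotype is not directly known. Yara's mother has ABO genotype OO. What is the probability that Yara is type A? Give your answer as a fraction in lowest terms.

1/2

Yara's father's ABO genotype from AB × AB: 1/4 AA, 1/2 AB, 1/4 BB.
Crossing each possibility with the mother OO and summing P(type A): 1/4·1 + 1/2·1/2 + 1/4·0 = 1/2.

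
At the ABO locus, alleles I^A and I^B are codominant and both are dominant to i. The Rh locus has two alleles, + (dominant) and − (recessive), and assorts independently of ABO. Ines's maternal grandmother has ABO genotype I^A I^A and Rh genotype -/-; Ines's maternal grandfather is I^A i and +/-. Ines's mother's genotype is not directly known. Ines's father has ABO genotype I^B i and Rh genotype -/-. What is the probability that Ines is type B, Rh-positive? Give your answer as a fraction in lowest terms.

Ines's mother's ABO genotype from I^A I^A × I^A i: 1/2 I^A I^A, 1/2 I^A i.
Crossing each possibility with the father I^B i and summing P(type B): 1/2·0 + 1/2·1/4 = 1/8.
Similarly for Rh via the mother's Rh distribution: P(Rh+) = 1/4.
Independent loci: 1/8 × 1/4 = 1/32.

1/32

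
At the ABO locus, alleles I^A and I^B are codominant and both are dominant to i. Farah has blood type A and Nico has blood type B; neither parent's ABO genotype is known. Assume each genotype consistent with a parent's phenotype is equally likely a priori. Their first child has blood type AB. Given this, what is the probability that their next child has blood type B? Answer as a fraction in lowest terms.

5/36

Possible genotypes: Farah ∈ {I^A I^A, I^A i}; Nico ∈ {I^B I^B, I^B i}.
Weight each parental genotype pair by prior × P(type-AB child):
  I^A I^A × I^B I^B: posterior weight 4/9; P(next child type B) = 0.
  I^A I^A × I^B i: posterior weight 2/9; P(next child type B) = 0.
  I^A i × I^B I^B: posterior weight 2/9; P(next child type B) = 1/2.
  I^A i × I^B i: posterior weight 1/9; P(next child type B) = 1/4.
Weighted sum = 5/36.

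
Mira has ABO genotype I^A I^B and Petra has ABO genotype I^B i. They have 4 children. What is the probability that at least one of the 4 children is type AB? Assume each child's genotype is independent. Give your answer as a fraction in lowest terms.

175/256

ABO cross I^A I^B × I^B i → 1/4 A, 1/2 B, 1/4 AB.
So P(type AB) = 1/4 per child.
P(none) = (3/4)^4 = 81/256; P(at least one) = 1 − 81/256 = 175/256.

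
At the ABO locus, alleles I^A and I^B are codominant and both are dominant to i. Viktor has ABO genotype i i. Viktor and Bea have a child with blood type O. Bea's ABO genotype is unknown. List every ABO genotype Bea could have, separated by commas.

I^A i, I^B i, i i

For each candidate genotype of Bea, check whether crossing it with i i can produce every observed child phenotype.
  I^A I^A → possible child types {A} ✗
  I^A I^B → possible child types {A, B} ✗
  I^A i → possible child types {O, A} ✓
  I^B I^B → possible child types {B} ✗
  I^B i → possible child types {O, B} ✓
  i i → possible child types {O} ✓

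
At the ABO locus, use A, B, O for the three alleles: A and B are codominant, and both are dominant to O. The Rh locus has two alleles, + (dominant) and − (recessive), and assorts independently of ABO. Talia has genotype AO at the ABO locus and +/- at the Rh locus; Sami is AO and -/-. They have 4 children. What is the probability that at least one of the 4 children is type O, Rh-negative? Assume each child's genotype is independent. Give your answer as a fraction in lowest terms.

ABO cross AO × AO → 1/4 O, 3/4 A.
Rh cross +/- × -/- → 1/2 Rh+, 1/2 Rh-; so P(type O, Rh-negative) = 1/4 × 1/2 = 1/8 per child.
P(none) = (7/8)^4 = 2401/4096; P(at least one) = 1 − 2401/4096 = 1695/4096.

1695/4096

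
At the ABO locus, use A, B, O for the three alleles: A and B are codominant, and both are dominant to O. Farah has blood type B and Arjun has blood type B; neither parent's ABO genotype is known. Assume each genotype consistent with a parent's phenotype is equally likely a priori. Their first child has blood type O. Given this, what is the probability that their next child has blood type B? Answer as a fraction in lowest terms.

3/4

Possible genotypes: Farah ∈ {BB, BO}; Arjun ∈ {BB, BO}.
Weight each parental genotype pair by prior × P(type-O child):
  BO × BO: posterior weight 1; P(next child type B) = 3/4.
Weighted sum = 3/4.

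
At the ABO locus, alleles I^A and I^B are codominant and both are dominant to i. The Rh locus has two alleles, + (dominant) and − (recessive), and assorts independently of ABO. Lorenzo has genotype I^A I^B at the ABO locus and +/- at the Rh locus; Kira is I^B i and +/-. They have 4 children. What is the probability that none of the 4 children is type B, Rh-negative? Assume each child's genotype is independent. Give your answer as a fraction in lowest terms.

ABO cross I^A I^B × I^B i → 1/4 A, 1/2 B, 1/4 AB.
Rh cross +/- × +/- → 3/4 Rh+, 1/4 Rh-; so P(type B, Rh-negative) = 1/2 × 1/4 = 1/8 per child.
P(not type B, Rh-negative) = 7/8 for one child; (7/8)^4 = 2401/4096.

2401/4096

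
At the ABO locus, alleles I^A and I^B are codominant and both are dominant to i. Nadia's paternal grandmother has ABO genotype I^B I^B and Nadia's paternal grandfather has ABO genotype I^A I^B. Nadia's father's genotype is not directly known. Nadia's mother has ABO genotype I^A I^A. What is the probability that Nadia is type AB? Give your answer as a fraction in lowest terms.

3/4

Nadia's father's ABO genotype from I^B I^B × I^A I^B: 1/2 I^A I^B, 1/2 I^B I^B.
Crossing each possibility with the mother I^A I^A and summing P(type AB): 1/2·1/2 + 1/2·1 = 3/4.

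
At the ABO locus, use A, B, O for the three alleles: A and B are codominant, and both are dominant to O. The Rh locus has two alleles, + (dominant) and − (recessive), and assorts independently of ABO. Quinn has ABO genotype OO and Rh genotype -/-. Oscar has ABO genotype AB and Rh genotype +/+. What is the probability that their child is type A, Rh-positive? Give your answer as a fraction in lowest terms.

ABO cross OO × AB → offspring phenotypes: 1/2 A, 1/2 B.
Rh cross -/- × +/+ → 1 Rh+.
Independent loci: P(type A, Rh-positive) = 1/2 × 1 = 1/2.

1/2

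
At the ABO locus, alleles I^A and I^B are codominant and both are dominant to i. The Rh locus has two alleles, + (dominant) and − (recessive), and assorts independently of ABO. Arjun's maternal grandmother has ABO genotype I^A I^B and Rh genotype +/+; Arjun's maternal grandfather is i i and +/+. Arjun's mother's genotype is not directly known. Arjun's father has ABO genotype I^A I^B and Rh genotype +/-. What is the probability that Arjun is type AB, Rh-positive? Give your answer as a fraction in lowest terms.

Arjun's mother's ABO genotype from I^A I^B × i i: 1/2 I^A i, 1/2 I^B i.
Crossing each possibility with the father I^A I^B and summing P(type AB): 1/2·1/4 + 1/2·1/4 = 1/4.
Similarly for Rh via the mother's Rh distribution: P(Rh+) = 1.
Independent loci: 1/4 × 1 = 1/4.

1/4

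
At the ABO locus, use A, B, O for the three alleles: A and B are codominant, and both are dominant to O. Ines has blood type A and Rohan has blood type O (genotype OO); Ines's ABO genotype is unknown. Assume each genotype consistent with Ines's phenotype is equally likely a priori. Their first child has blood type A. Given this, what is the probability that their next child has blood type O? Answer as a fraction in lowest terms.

1/6

Possible genotypes: Ines ∈ {AA, AO}; Rohan ∈ {OO}.
Weight each parental genotype pair by prior × P(type-A child):
  AA × OO: posterior weight 2/3; P(next child type O) = 0.
  AO × OO: posterior weight 1/3; P(next child type O) = 1/2.
Weighted sum = 1/6.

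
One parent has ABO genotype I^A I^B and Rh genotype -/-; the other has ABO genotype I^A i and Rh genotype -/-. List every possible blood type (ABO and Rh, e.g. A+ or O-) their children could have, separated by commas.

A-, B-, AB-

Gametes from I^A I^B × I^A i give offspring ABO genotypes I^A I^A, I^A I^B, I^A i, I^B i, i.e. phenotypes A, B, AB.
Rh cross -/- × -/- → phenotypes Rh-.
Combining independently: A-, B-, AB-.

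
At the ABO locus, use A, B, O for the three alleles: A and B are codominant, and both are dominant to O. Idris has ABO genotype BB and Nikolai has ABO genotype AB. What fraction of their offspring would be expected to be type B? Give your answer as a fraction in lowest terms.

1/2

ABO cross BB × AB → offspring phenotypes: 1/2 B, 1/2 AB.
So P(type B) = 1/2.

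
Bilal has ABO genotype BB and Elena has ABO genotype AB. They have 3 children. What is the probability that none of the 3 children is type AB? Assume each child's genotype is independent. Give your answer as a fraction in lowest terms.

ABO cross BB × AB → 1/2 B, 1/2 AB.
So P(type AB) = 1/2 per child.
P(not type AB) = 1/2 for one child; (1/2)^3 = 1/8.

1/8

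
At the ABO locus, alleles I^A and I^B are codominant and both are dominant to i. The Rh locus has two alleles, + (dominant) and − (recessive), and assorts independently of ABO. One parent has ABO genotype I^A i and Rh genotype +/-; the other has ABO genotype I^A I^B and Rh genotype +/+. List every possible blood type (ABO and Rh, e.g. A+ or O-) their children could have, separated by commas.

A+, B+, AB+

Gametes from I^A i × I^A I^B give offspring ABO genotypes I^A I^A, I^A I^B, I^A i, I^B i, i.e. phenotypes A, B, AB.
Rh cross +/- × +/+ → phenotypes Rh+.
Combining independently: A+, B+, AB+.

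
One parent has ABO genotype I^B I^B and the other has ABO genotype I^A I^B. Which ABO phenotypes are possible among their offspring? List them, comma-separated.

Gametes from I^B I^B × I^A I^B give offspring ABO genotypes I^A I^B, I^B I^B, i.e. phenotypes B, AB.

B, AB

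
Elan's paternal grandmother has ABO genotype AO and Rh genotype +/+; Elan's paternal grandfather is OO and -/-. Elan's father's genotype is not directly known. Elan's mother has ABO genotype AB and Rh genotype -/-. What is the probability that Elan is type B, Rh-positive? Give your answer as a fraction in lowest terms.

Elan's father's ABO genotype from AO × OO: 1/2 AO, 1/2 OO.
Crossing each possibility with the mother AB and summing P(type B): 1/2·1/4 + 1/2·1/2 = 3/8.
Similarly for Rh via the father's Rh distribution: P(Rh+) = 1/2.
Independent loci: 3/8 × 1/2 = 3/16.

3/16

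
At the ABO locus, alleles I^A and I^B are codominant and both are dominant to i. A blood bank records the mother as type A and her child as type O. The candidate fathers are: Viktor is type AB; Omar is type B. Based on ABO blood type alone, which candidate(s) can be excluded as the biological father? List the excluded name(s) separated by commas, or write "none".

A candidate is excluded only if no genotype consistent with his phenotype could produce a type O child with a type A mother.
Viktor (type AB): no genotype consistent with that phenotype can produce a type-O child with a type-A mother.

Viktor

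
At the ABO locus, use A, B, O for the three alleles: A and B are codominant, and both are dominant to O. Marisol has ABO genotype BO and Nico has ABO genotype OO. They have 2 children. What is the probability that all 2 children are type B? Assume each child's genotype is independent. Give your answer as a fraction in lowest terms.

ABO cross BO × OO → 1/2 O, 1/2 B.
So P(type B) = 1/2 per child.
All 2 independent: (1/2)^2 = 1/4.

1/4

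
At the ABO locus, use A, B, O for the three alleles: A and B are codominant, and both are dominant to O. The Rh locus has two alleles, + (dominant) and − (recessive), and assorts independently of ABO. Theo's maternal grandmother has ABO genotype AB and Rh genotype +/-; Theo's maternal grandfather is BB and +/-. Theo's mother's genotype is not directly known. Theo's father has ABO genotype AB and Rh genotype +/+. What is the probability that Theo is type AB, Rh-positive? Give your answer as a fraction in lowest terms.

1/2

Theo's mother's ABO genotype from AB × BB: 1/2 AB, 1/2 BB.
Crossing each possibility with the father AB and summing P(type AB): 1/2·1/2 + 1/2·1/2 = 1/2.
Similarly for Rh via the mother's Rh distribution: P(Rh+) = 1.
Independent loci: 1/2 × 1 = 1/2.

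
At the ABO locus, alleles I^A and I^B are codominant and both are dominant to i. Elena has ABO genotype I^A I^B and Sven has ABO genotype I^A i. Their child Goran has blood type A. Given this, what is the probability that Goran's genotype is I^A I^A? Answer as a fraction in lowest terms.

Cross I^A I^B × I^A i → 1/4 I^A I^A, 1/4 I^A I^B, 1/4 I^A i, 1/4 I^B i.
Type-A genotypes among offspring: I^A I^A (1/4), I^A i (1/4); total 1/2.
P(I^A I^A | type A) = (1/4) / (1/2) = 1/2.

1/2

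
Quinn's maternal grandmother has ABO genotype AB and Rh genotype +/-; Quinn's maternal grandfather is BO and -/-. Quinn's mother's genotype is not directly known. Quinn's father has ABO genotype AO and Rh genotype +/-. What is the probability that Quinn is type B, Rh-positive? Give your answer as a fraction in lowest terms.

5/32

Quinn's mother's ABO genotype from AB × BO: 1/4 AB, 1/4 AO, 1/4 BB, 1/4 BO.
Crossing each possibility with the father AO and summing P(type B): 1/4·1/4 + 1/4·0 + 1/4·1/2 + 1/4·1/4 = 1/4.
Similarly for Rh via the mother's Rh distribution: P(Rh+) = 5/8.
Independent loci: 1/4 × 5/8 = 5/32.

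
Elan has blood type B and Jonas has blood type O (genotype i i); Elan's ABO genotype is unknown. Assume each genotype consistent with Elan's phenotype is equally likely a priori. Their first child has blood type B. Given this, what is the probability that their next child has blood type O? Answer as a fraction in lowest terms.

1/6

Possible genotypes: Elan ∈ {I^B I^B, I^B i}; Jonas ∈ {i i}.
Weight each parental genotype pair by prior × P(type-B child):
  I^B I^B × i i: posterior weight 2/3; P(next child type O) = 0.
  I^B i × i i: posterior weight 1/3; P(next child type O) = 1/2.
Weighted sum = 1/6.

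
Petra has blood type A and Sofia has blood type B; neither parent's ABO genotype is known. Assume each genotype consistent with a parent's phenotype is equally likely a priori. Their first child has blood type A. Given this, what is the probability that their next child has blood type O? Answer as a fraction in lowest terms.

Possible genotypes: Petra ∈ {AA, AO}; Sofia ∈ {BB, BO}.
Weight each parental genotype pair by prior × P(type-A child):
  AA × BO: posterior weight 2/3; P(next child type O) = 0.
  AO × BO: posterior weight 1/3; P(next child type O) = 1/4.
Weighted sum = 1/12.

1/12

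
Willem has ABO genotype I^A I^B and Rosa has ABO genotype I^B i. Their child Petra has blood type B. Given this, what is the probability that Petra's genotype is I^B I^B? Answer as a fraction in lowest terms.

1/2

Cross I^A I^B × I^B i → 1/4 I^A I^B, 1/4 I^A i, 1/4 I^B I^B, 1/4 I^B i.
Type-B genotypes among offspring: I^B I^B (1/4), I^B i (1/4); total 1/2.
P(I^B I^B | type B) = (1/4) / (1/2) = 1/2.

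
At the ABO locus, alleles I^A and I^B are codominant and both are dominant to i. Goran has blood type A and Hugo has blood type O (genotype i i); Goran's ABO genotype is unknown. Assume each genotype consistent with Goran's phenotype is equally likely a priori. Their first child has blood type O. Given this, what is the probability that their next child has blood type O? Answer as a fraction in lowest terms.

Possible genotypes: Goran ∈ {I^A I^A, I^A i}; Hugo ∈ {i i}.
Weight each parental genotype pair by prior × P(type-O child):
  I^A i × i i: posterior weight 1; P(next child type O) = 1/2.
Weighted sum = 1/2.

1/2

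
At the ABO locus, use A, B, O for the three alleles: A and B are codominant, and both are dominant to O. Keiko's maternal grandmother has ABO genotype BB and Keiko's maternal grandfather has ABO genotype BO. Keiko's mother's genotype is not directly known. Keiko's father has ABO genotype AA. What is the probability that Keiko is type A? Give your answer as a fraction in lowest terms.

1/4

Keiko's mother's ABO genotype from BB × BO: 1/2 BB, 1/2 BO.
Crossing each possibility with the father AA and summing P(type A): 1/2·0 + 1/2·1/2 = 1/4.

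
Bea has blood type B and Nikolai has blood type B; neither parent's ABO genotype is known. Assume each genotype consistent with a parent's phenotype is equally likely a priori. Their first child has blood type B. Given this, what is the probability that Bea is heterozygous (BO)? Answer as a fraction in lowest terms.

7/15

Possible genotypes: Bea ∈ {BB, BO}; Nikolai ∈ {BB, BO}.
Weight each parental genotype pair by prior × P(type-B child):
  BB × BB: posterior weight 4/15.
  BB × BO: posterior weight 4/15.
  BO × BB: posterior weight 4/15.
  BO × BO: posterior weight 1/5.
Sum the posterior weight over pairs where Bea is BO: 7/15.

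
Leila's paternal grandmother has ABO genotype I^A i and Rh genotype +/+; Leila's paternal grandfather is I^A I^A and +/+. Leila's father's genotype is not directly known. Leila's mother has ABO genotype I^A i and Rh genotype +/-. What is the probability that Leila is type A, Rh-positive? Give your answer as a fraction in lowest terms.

Leila's father's ABO genotype from I^A i × I^A I^A: 1/2 I^A I^A, 1/2 I^A i.
Crossing each possibility with the mother I^A i and summing P(type A): 1/2·1 + 1/2·3/4 = 7/8.
Similarly for Rh via the father's Rh distribution: P(Rh+) = 1.
Independent loci: 7/8 × 1 = 7/8.

7/8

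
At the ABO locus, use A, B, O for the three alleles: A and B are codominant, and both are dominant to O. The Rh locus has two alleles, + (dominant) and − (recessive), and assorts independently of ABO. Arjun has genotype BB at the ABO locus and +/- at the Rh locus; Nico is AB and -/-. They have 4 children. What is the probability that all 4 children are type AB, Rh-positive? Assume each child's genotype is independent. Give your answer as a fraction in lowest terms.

1/256

ABO cross BB × AB → 1/2 B, 1/2 AB.
Rh cross +/- × -/- → 1/2 Rh+, 1/2 Rh-; so P(type AB, Rh-positive) = 1/2 × 1/2 = 1/4 per child.
All 4 independent: (1/4)^4 = 1/256.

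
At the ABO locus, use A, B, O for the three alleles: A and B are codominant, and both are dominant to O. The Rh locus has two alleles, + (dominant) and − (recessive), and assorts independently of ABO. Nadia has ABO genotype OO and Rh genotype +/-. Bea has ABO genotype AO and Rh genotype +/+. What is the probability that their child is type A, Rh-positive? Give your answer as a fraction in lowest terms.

1/2

ABO cross OO × AO → offspring phenotypes: 1/2 O, 1/2 A.
Rh cross +/- × +/+ → 1 Rh+.
Independent loci: P(type A, Rh-positive) = 1/2 × 1 = 1/2.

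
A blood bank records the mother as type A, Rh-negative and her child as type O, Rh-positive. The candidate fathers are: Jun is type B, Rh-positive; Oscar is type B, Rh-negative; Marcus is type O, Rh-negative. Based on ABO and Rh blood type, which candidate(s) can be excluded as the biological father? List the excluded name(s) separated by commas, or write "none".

A candidate is excluded only if no genotype consistent with his phenotype could produce a type O, Rh-positive child with a type A, Rh-negative mother.
Oscar (type B, Rh-): no genotype consistent with that phenotype can produce a type-O Rh+ child with a type-A mother.
Marcus (type O, Rh-): no genotype consistent with that phenotype can produce a type-O Rh+ child with a type-A mother.

Oscar, Marcus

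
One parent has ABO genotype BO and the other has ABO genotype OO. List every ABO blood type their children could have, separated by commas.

O, B

Gametes from BO × OO give offspring ABO genotypes BO, OO, i.e. phenotypes O, B.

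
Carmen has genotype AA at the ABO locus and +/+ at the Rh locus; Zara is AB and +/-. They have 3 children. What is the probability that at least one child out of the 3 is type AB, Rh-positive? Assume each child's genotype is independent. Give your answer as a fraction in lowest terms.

7/8

ABO cross AA × AB → 1/2 A, 1/2 AB.
Rh cross +/+ × +/- → 1 Rh+; so P(type AB, Rh-positive) = 1/2 × 1 = 1/2 per child.
P(none) = (1/2)^3 = 1/8; P(at least one) = 1 − 1/8 = 7/8.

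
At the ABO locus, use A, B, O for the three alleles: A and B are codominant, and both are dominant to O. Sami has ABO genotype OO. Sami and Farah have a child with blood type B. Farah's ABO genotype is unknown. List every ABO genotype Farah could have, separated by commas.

AB, BB, BO

For each candidate genotype of Farah, check whether crossing it with OO can produce every observed child phenotype.
  AA → possible child types {A} ✗
  AB → possible child types {A, B} ✓
  AO → possible child types {O, A} ✗
  BB → possible child types {B} ✓
  BO → possible child types {O, B} ✓
  OO → possible child types {O} ✗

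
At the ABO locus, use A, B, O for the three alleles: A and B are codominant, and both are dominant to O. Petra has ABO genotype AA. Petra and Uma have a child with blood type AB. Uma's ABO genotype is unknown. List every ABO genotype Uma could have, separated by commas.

AB, BB, BO

For each candidate genotype of Uma, check whether crossing it with AA can produce every observed child phenotype.
  AA → possible child types {A} ✗
  AB → possible child types {A, AB} ✓
  AO → possible child types {A} ✗
  BB → possible child types {AB} ✓
  BO → possible child types {A, AB} ✓
  OO → possible child types {A} ✗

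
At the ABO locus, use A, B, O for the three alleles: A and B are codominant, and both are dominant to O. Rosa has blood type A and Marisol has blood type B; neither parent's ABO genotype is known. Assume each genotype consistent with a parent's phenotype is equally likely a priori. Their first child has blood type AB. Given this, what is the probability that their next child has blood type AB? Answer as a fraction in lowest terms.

25/36

Possible genotypes: Rosa ∈ {AA, AO}; Marisol ∈ {BB, BO}.
Weight each parental genotype pair by prior × P(type-AB child):
  AA × BB: posterior weight 4/9; P(next child type AB) = 1.
  AA × BO: posterior weight 2/9; P(next child type AB) = 1/2.
  AO × BB: posterior weight 2/9; P(next child type AB) = 1/2.
  AO × BO: posterior weight 1/9; P(next child type AB) = 1/4.
Weighted sum = 25/36.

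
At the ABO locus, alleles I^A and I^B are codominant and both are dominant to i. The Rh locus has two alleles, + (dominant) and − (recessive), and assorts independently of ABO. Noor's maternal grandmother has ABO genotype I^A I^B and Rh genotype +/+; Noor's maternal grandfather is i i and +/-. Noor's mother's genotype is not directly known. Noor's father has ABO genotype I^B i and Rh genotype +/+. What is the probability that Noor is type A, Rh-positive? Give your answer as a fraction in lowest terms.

Noor's mother's ABO genotype from I^A I^B × i i: 1/2 I^A i, 1/2 I^B i.
Crossing each possibility with the father I^B i and summing P(type A): 1/2·1/4 + 1/2·0 = 1/8.
Similarly for Rh via the mother's Rh distribution: P(Rh+) = 1.
Independent loci: 1/8 × 1 = 1/8.

1/8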